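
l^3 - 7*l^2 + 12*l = l*(l - 4)*(l - 3)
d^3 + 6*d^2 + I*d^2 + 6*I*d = d*(d + 6)*(d + I)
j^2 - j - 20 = (j - 5)*(j + 4)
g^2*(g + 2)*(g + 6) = g^4 + 8*g^3 + 12*g^2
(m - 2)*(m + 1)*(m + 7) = m^3 + 6*m^2 - 9*m - 14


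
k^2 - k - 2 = (k - 2)*(k + 1)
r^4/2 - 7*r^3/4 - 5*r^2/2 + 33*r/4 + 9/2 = (r/2 + 1)*(r - 3)^2*(r + 1/2)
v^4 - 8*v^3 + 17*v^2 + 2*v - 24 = (v - 4)*(v - 3)*(v - 2)*(v + 1)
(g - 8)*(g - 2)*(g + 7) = g^3 - 3*g^2 - 54*g + 112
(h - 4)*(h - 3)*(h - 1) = h^3 - 8*h^2 + 19*h - 12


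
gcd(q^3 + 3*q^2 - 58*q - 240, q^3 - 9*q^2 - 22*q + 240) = q^2 - 3*q - 40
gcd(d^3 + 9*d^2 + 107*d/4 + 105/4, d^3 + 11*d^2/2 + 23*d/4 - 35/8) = d^2 + 6*d + 35/4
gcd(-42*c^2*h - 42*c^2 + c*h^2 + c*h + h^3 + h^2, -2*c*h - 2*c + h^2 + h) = h + 1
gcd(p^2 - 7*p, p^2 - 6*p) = p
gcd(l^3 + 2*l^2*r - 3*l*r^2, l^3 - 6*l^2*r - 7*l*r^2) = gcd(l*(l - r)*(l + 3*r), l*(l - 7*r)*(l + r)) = l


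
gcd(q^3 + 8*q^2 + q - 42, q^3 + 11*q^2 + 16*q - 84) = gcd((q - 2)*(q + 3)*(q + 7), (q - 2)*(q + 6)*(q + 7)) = q^2 + 5*q - 14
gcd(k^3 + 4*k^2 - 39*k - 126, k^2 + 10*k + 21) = k^2 + 10*k + 21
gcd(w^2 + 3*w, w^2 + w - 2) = 1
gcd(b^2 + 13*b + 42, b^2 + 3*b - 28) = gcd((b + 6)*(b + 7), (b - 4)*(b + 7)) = b + 7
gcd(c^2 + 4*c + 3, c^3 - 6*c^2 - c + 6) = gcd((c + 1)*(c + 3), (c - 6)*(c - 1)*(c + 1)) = c + 1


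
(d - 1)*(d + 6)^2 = d^3 + 11*d^2 + 24*d - 36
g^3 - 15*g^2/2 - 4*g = g*(g - 8)*(g + 1/2)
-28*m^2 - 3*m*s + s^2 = (-7*m + s)*(4*m + s)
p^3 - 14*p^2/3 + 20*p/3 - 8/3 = (p - 2)^2*(p - 2/3)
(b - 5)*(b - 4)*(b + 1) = b^3 - 8*b^2 + 11*b + 20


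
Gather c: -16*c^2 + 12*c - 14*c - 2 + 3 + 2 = -16*c^2 - 2*c + 3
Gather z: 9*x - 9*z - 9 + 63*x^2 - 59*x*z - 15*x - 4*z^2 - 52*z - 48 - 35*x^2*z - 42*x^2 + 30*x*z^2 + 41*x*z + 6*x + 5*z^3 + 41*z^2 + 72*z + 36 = 21*x^2 + 5*z^3 + z^2*(30*x + 37) + z*(-35*x^2 - 18*x + 11) - 21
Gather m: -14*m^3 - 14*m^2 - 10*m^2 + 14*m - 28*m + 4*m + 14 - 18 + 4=-14*m^3 - 24*m^2 - 10*m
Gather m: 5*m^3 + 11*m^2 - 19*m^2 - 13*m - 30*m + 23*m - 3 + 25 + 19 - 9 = 5*m^3 - 8*m^2 - 20*m + 32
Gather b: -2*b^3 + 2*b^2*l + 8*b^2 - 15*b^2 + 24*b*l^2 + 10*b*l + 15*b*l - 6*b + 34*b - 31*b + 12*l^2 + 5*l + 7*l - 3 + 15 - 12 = -2*b^3 + b^2*(2*l - 7) + b*(24*l^2 + 25*l - 3) + 12*l^2 + 12*l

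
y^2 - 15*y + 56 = (y - 8)*(y - 7)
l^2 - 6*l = l*(l - 6)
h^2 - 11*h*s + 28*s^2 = (h - 7*s)*(h - 4*s)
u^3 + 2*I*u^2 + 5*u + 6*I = (u - 2*I)*(u + I)*(u + 3*I)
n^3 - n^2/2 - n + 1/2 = (n - 1)*(n - 1/2)*(n + 1)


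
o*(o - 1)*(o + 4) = o^3 + 3*o^2 - 4*o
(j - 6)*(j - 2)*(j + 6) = j^3 - 2*j^2 - 36*j + 72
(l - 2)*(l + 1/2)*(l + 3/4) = l^3 - 3*l^2/4 - 17*l/8 - 3/4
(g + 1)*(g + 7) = g^2 + 8*g + 7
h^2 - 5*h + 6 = (h - 3)*(h - 2)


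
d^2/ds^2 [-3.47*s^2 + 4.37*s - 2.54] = -6.94000000000000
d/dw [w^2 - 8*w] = 2*w - 8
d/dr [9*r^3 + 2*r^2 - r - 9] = 27*r^2 + 4*r - 1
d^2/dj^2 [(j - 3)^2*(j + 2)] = 6*j - 8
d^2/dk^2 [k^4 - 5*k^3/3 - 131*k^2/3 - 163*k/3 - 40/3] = 12*k^2 - 10*k - 262/3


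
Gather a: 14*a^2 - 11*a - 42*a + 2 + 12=14*a^2 - 53*a + 14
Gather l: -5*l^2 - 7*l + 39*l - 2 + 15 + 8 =-5*l^2 + 32*l + 21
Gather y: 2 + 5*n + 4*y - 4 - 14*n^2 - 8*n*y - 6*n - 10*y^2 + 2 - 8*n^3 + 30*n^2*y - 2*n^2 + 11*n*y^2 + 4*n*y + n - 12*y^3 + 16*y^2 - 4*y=-8*n^3 - 16*n^2 - 12*y^3 + y^2*(11*n + 6) + y*(30*n^2 - 4*n)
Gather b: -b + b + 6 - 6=0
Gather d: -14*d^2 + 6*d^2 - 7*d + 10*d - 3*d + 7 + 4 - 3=8 - 8*d^2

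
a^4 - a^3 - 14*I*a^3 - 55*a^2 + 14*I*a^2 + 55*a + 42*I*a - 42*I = (a - 1)*(a - 7*I)*(a - 6*I)*(a - I)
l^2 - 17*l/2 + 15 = (l - 6)*(l - 5/2)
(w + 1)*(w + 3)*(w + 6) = w^3 + 10*w^2 + 27*w + 18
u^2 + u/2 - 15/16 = (u - 3/4)*(u + 5/4)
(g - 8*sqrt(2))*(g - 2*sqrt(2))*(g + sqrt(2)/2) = g^3 - 19*sqrt(2)*g^2/2 + 22*g + 16*sqrt(2)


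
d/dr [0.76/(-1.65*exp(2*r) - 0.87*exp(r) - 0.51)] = (2.508*exp(r) + 0.6612)*exp(r)/(1.65*exp(2*r) + 0.87*exp(r) + 0.51)^2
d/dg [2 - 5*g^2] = -10*g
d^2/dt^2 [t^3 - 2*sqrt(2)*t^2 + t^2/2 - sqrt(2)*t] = 6*t - 4*sqrt(2) + 1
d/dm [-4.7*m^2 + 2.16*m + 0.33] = 2.16 - 9.4*m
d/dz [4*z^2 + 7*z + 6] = 8*z + 7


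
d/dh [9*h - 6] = 9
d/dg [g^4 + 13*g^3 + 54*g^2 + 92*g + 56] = 4*g^3 + 39*g^2 + 108*g + 92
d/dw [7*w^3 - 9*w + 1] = 21*w^2 - 9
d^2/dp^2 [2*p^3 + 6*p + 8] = 12*p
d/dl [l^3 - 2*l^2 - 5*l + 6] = 3*l^2 - 4*l - 5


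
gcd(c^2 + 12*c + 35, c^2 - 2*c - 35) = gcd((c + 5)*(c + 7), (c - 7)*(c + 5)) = c + 5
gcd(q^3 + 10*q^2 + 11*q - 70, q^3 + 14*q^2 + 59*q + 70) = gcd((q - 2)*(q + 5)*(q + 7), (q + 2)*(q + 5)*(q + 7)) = q^2 + 12*q + 35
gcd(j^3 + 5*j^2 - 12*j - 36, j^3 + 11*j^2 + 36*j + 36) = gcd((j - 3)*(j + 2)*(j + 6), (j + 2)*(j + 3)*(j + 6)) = j^2 + 8*j + 12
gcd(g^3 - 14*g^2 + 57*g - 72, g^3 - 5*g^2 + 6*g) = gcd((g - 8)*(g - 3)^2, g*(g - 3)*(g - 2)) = g - 3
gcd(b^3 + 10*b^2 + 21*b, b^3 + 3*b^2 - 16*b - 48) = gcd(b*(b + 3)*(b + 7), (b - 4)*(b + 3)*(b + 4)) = b + 3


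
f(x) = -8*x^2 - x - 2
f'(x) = -16*x - 1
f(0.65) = -6.03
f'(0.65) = -11.40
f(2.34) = -48.14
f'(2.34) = -38.44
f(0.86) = -8.78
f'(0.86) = -14.76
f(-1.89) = -28.69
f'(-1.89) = 29.24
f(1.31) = -17.04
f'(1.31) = -21.96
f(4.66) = -180.38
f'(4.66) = -75.56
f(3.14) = -84.02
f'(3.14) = -51.24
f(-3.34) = -87.90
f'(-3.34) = 52.44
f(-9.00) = -641.00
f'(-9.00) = 143.00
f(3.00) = -77.00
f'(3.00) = -49.00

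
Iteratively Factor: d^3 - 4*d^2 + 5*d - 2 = (d - 1)*(d^2 - 3*d + 2) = (d - 2)*(d - 1)*(d - 1)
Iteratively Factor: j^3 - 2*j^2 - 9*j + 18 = (j - 2)*(j^2 - 9) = (j - 3)*(j - 2)*(j + 3)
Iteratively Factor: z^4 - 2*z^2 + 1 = (z + 1)*(z^3 - z^2 - z + 1) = (z - 1)*(z + 1)*(z^2 - 1) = (z - 1)*(z + 1)^2*(z - 1)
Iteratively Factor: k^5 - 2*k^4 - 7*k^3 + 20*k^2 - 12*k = (k - 2)*(k^4 - 7*k^2 + 6*k) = (k - 2)*(k - 1)*(k^3 + k^2 - 6*k) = (k - 2)^2*(k - 1)*(k^2 + 3*k) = k*(k - 2)^2*(k - 1)*(k + 3)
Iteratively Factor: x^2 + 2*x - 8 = (x - 2)*(x + 4)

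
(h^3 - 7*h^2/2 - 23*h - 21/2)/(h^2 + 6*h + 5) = (2*h^3 - 7*h^2 - 46*h - 21)/(2*(h^2 + 6*h + 5))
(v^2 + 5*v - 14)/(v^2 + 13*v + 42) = (v - 2)/(v + 6)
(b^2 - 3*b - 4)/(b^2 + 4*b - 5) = (b^2 - 3*b - 4)/(b^2 + 4*b - 5)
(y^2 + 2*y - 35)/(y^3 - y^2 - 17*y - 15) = (y + 7)/(y^2 + 4*y + 3)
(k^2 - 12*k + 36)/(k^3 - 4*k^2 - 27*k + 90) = (k - 6)/(k^2 + 2*k - 15)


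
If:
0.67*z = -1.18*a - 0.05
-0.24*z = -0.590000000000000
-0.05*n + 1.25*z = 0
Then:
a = -1.44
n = 61.46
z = 2.46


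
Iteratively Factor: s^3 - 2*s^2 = (s)*(s^2 - 2*s) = s*(s - 2)*(s)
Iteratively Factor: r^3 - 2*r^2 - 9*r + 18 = (r - 3)*(r^2 + r - 6) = (r - 3)*(r + 3)*(r - 2)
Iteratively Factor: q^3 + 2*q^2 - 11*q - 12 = (q + 4)*(q^2 - 2*q - 3) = (q - 3)*(q + 4)*(q + 1)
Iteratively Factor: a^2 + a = (a + 1)*(a)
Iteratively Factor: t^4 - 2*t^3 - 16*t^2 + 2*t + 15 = (t + 3)*(t^3 - 5*t^2 - t + 5) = (t - 5)*(t + 3)*(t^2 - 1) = (t - 5)*(t - 1)*(t + 3)*(t + 1)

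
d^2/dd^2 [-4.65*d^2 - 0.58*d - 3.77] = -9.30000000000000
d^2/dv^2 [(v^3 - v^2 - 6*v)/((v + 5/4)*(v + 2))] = 680/(64*v^3 + 240*v^2 + 300*v + 125)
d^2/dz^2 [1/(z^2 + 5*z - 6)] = 2*(-z^2 - 5*z + (2*z + 5)^2 + 6)/(z^2 + 5*z - 6)^3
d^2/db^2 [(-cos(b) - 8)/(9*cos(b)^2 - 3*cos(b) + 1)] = 2*(-729*(1 - cos(2*b))^2*cos(b) - 2619*(1 - cos(2*b))^2 - 2746*cos(b) - 2274*cos(2*b) + 216*cos(3*b) + 162*cos(5*b) + 8226)/(6*cos(b) - 9*cos(2*b) - 11)^3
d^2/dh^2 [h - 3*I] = 0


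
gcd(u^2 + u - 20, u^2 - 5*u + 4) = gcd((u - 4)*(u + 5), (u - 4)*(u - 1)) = u - 4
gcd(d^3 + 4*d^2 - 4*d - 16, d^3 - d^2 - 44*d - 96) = d + 4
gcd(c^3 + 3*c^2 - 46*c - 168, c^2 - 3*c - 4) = 1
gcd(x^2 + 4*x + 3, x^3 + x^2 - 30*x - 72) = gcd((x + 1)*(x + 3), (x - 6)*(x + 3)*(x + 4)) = x + 3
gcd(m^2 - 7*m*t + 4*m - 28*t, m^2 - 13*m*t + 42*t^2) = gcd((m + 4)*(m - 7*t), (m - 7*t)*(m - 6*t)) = -m + 7*t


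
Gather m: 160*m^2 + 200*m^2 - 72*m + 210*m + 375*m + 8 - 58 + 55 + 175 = 360*m^2 + 513*m + 180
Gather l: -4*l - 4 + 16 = 12 - 4*l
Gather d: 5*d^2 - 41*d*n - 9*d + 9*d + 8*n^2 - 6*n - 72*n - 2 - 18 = 5*d^2 - 41*d*n + 8*n^2 - 78*n - 20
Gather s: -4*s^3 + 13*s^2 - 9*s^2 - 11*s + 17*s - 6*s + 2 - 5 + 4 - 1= -4*s^3 + 4*s^2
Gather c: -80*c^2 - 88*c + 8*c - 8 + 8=-80*c^2 - 80*c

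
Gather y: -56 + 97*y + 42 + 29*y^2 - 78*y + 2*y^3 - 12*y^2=2*y^3 + 17*y^2 + 19*y - 14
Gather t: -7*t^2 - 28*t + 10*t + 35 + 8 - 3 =-7*t^2 - 18*t + 40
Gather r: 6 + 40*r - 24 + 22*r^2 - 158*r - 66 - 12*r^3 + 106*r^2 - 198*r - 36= -12*r^3 + 128*r^2 - 316*r - 120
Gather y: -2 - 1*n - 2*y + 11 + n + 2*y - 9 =0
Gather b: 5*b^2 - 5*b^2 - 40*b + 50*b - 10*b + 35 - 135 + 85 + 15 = 0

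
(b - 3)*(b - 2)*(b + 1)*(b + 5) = b^4 + b^3 - 19*b^2 + 11*b + 30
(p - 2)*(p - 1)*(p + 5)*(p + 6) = p^4 + 8*p^3 - p^2 - 68*p + 60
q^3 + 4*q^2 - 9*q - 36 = (q - 3)*(q + 3)*(q + 4)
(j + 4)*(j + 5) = j^2 + 9*j + 20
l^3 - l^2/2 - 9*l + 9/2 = (l - 3)*(l - 1/2)*(l + 3)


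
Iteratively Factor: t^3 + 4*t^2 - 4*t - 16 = (t - 2)*(t^2 + 6*t + 8) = (t - 2)*(t + 2)*(t + 4)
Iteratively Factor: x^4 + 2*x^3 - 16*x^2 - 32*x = (x - 4)*(x^3 + 6*x^2 + 8*x) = x*(x - 4)*(x^2 + 6*x + 8) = x*(x - 4)*(x + 2)*(x + 4)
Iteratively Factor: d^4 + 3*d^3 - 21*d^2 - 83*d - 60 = (d + 4)*(d^3 - d^2 - 17*d - 15) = (d - 5)*(d + 4)*(d^2 + 4*d + 3) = (d - 5)*(d + 3)*(d + 4)*(d + 1)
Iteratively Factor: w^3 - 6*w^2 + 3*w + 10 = (w - 5)*(w^2 - w - 2) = (w - 5)*(w - 2)*(w + 1)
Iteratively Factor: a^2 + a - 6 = (a - 2)*(a + 3)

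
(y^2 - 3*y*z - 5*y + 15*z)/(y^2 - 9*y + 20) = (y - 3*z)/(y - 4)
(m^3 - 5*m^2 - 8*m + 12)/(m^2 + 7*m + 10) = (m^2 - 7*m + 6)/(m + 5)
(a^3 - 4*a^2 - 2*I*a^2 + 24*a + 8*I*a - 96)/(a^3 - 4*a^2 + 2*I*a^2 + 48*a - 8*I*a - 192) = (a + 4*I)/(a + 8*I)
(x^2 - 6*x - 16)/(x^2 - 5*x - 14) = (x - 8)/(x - 7)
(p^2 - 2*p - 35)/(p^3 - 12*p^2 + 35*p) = (p + 5)/(p*(p - 5))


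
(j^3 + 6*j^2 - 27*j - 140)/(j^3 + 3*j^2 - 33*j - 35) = (j + 4)/(j + 1)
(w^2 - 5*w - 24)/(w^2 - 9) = (w - 8)/(w - 3)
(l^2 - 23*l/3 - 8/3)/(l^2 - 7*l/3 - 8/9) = 3*(l - 8)/(3*l - 8)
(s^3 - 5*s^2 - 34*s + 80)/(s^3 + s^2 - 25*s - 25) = (s^2 - 10*s + 16)/(s^2 - 4*s - 5)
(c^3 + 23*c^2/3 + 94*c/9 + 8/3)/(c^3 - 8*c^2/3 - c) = (c^2 + 22*c/3 + 8)/(c*(c - 3))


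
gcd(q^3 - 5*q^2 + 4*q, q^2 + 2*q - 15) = 1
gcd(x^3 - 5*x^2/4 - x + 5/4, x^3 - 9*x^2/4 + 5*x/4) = x^2 - 9*x/4 + 5/4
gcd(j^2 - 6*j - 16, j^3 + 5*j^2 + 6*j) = j + 2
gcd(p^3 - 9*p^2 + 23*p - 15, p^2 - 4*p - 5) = p - 5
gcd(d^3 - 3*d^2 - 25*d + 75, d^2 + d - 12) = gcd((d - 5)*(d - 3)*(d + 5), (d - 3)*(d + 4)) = d - 3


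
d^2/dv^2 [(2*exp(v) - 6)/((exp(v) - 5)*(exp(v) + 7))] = 2*(exp(4*v) - 14*exp(3*v) + 192*exp(2*v) - 362*exp(v) + 1015)*exp(v)/(exp(6*v) + 6*exp(5*v) - 93*exp(4*v) - 412*exp(3*v) + 3255*exp(2*v) + 7350*exp(v) - 42875)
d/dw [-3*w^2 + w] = 1 - 6*w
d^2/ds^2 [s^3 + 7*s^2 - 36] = 6*s + 14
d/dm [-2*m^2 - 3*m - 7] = -4*m - 3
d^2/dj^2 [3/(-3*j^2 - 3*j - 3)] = 2*(j^2 + j - (2*j + 1)^2 + 1)/(j^2 + j + 1)^3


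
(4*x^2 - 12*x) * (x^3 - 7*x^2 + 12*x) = 4*x^5 - 40*x^4 + 132*x^3 - 144*x^2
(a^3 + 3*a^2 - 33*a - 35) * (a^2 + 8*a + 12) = a^5 + 11*a^4 + 3*a^3 - 263*a^2 - 676*a - 420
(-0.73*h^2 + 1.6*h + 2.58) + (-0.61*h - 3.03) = -0.73*h^2 + 0.99*h - 0.45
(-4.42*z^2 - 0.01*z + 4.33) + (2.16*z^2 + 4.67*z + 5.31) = -2.26*z^2 + 4.66*z + 9.64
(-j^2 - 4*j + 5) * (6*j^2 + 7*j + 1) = -6*j^4 - 31*j^3 + j^2 + 31*j + 5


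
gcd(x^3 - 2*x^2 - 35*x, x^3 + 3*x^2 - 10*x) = x^2 + 5*x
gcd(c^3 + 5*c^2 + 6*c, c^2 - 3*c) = c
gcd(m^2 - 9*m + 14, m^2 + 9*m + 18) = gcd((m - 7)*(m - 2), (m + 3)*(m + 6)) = 1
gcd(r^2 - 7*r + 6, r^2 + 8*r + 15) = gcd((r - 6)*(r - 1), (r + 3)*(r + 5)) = 1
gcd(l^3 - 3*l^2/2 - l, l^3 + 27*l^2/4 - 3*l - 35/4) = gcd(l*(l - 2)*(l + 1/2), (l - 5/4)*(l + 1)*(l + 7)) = 1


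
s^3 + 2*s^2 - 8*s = s*(s - 2)*(s + 4)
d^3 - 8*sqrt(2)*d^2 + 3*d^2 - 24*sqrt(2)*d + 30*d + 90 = (d + 3)*(d - 5*sqrt(2))*(d - 3*sqrt(2))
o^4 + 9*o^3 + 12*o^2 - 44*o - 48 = (o - 2)*(o + 1)*(o + 4)*(o + 6)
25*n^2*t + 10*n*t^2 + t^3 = t*(5*n + t)^2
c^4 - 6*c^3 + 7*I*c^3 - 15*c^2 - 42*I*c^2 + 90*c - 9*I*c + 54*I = (c - 6)*(c + I)*(c + 3*I)^2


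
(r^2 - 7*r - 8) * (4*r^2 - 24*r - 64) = 4*r^4 - 52*r^3 + 72*r^2 + 640*r + 512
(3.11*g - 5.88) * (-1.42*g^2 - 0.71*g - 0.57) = -4.4162*g^3 + 6.1415*g^2 + 2.4021*g + 3.3516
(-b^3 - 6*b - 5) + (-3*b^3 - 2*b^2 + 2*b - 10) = -4*b^3 - 2*b^2 - 4*b - 15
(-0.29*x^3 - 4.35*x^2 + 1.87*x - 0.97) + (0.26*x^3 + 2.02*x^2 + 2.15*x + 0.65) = -0.03*x^3 - 2.33*x^2 + 4.02*x - 0.32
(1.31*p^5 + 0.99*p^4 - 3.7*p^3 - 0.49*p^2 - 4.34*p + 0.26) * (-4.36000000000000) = -5.7116*p^5 - 4.3164*p^4 + 16.132*p^3 + 2.1364*p^2 + 18.9224*p - 1.1336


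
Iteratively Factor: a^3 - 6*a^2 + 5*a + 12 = (a - 4)*(a^2 - 2*a - 3) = (a - 4)*(a + 1)*(a - 3)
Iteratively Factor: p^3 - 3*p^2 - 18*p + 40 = (p - 5)*(p^2 + 2*p - 8) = (p - 5)*(p - 2)*(p + 4)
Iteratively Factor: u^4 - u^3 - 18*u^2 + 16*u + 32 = (u + 1)*(u^3 - 2*u^2 - 16*u + 32) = (u - 4)*(u + 1)*(u^2 + 2*u - 8) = (u - 4)*(u - 2)*(u + 1)*(u + 4)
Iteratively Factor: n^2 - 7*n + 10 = (n - 5)*(n - 2)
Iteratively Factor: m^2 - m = (m)*(m - 1)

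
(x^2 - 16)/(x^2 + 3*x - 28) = (x + 4)/(x + 7)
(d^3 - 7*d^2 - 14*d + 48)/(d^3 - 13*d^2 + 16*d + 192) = (d - 2)/(d - 8)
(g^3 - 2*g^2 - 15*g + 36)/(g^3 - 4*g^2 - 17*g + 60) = (g - 3)/(g - 5)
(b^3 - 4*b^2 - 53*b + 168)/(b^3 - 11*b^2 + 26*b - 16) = (b^2 + 4*b - 21)/(b^2 - 3*b + 2)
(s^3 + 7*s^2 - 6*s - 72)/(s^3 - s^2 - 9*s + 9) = (s^2 + 10*s + 24)/(s^2 + 2*s - 3)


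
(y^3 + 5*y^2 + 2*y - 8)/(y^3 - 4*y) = (y^2 + 3*y - 4)/(y*(y - 2))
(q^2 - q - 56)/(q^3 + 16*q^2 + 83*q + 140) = (q - 8)/(q^2 + 9*q + 20)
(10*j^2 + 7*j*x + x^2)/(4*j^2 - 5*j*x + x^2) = (10*j^2 + 7*j*x + x^2)/(4*j^2 - 5*j*x + x^2)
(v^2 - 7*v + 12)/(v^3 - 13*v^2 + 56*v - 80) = (v - 3)/(v^2 - 9*v + 20)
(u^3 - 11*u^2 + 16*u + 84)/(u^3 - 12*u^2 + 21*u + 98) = (u - 6)/(u - 7)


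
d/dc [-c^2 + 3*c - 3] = 3 - 2*c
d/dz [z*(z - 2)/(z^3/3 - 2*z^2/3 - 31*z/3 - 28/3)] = 3*(-z^4 + 4*z^3 - 35*z^2 - 56*z + 56)/(z^6 - 4*z^5 - 58*z^4 + 68*z^3 + 1073*z^2 + 1736*z + 784)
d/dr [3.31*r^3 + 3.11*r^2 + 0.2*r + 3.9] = 9.93*r^2 + 6.22*r + 0.2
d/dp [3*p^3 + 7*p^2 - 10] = p*(9*p + 14)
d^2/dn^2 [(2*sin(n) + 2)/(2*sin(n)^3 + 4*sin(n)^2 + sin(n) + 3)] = 2*(-16*sin(n)^7 - 60*sin(n)^6 - 72*sin(n)^5 + 110*sin(n)^4 + 270*sin(n)^3 + 86*sin(n)^2 - 90*sin(n) - 28)/(2*sin(n)^3 + 4*sin(n)^2 + sin(n) + 3)^3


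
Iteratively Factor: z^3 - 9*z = (z - 3)*(z^2 + 3*z) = (z - 3)*(z + 3)*(z)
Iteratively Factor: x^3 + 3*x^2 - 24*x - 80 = (x + 4)*(x^2 - x - 20) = (x + 4)^2*(x - 5)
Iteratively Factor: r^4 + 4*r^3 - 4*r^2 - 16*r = (r - 2)*(r^3 + 6*r^2 + 8*r) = r*(r - 2)*(r^2 + 6*r + 8) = r*(r - 2)*(r + 2)*(r + 4)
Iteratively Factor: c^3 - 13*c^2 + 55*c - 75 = (c - 5)*(c^2 - 8*c + 15) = (c - 5)^2*(c - 3)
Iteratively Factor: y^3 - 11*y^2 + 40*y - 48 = (y - 3)*(y^2 - 8*y + 16) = (y - 4)*(y - 3)*(y - 4)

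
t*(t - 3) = t^2 - 3*t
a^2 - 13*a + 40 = (a - 8)*(a - 5)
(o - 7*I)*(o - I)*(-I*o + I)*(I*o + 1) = o^4 - o^3 - 9*I*o^3 - 15*o^2 + 9*I*o^2 + 15*o + 7*I*o - 7*I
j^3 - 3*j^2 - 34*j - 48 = (j - 8)*(j + 2)*(j + 3)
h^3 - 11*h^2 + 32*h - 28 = (h - 7)*(h - 2)^2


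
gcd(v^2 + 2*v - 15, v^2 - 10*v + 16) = 1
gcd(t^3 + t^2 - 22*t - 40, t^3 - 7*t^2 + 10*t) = t - 5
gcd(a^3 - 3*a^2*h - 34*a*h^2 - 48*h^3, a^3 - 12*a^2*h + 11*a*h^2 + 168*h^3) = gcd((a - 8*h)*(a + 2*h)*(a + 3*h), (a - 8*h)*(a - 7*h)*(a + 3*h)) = a^2 - 5*a*h - 24*h^2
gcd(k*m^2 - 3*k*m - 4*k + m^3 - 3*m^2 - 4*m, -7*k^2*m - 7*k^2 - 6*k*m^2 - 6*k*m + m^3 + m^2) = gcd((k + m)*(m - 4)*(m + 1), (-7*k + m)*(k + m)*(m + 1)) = k*m + k + m^2 + m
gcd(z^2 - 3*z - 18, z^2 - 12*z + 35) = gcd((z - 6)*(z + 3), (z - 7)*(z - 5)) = 1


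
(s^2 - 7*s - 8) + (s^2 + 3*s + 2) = 2*s^2 - 4*s - 6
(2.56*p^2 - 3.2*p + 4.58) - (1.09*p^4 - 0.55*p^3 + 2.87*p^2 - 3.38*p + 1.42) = -1.09*p^4 + 0.55*p^3 - 0.31*p^2 + 0.18*p + 3.16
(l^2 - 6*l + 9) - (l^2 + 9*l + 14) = -15*l - 5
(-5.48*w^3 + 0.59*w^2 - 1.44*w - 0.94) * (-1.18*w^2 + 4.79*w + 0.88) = 6.4664*w^5 - 26.9454*w^4 - 0.2971*w^3 - 5.2692*w^2 - 5.7698*w - 0.8272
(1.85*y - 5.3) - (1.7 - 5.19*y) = 7.04*y - 7.0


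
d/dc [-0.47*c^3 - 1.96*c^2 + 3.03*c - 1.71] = -1.41*c^2 - 3.92*c + 3.03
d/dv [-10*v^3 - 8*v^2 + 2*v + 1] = -30*v^2 - 16*v + 2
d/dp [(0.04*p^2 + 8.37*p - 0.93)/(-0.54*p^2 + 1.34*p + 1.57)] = (4.5734*p^2 - 0.8788*p + 14.3871)/(0.2916*p^4 - 1.4472*p^3 + 0.1*p^2 + 4.2076*p + 2.4649)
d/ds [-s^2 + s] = 1 - 2*s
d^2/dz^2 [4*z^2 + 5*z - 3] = 8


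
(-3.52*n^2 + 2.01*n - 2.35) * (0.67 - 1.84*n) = 6.4768*n^3 - 6.0568*n^2 + 5.6707*n - 1.5745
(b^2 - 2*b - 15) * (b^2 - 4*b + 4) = b^4 - 6*b^3 - 3*b^2 + 52*b - 60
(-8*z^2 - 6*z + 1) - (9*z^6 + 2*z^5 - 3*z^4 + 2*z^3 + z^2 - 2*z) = -9*z^6 - 2*z^5 + 3*z^4 - 2*z^3 - 9*z^2 - 4*z + 1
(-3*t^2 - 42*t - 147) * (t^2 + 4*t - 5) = -3*t^4 - 54*t^3 - 300*t^2 - 378*t + 735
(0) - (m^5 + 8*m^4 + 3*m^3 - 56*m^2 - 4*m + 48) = -m^5 - 8*m^4 - 3*m^3 + 56*m^2 + 4*m - 48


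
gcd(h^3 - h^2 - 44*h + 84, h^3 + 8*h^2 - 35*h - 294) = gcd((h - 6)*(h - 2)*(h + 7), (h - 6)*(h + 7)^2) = h^2 + h - 42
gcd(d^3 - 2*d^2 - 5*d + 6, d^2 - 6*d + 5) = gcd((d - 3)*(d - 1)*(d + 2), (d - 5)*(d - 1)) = d - 1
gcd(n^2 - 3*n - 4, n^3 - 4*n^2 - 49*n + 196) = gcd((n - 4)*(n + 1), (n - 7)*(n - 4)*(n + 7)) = n - 4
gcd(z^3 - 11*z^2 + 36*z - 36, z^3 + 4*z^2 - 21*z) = z - 3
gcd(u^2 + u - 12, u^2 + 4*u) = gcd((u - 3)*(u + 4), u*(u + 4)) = u + 4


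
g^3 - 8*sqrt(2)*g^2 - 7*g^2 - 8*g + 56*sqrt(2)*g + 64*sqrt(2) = (g - 8)*(g + 1)*(g - 8*sqrt(2))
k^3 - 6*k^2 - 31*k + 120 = (k - 8)*(k - 3)*(k + 5)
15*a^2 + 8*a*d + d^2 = (3*a + d)*(5*a + d)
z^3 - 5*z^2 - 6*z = z*(z - 6)*(z + 1)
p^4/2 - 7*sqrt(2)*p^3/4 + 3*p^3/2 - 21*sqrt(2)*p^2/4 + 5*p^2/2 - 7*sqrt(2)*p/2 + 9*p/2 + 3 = (p/2 + 1)*(p + 1)*(p - 3*sqrt(2))*(p - sqrt(2)/2)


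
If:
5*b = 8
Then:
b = 8/5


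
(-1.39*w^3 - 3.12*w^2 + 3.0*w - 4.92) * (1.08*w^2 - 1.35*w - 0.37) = -1.5012*w^5 - 1.4931*w^4 + 7.9663*w^3 - 8.2092*w^2 + 5.532*w + 1.8204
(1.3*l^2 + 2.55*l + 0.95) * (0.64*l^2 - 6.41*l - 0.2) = 0.832*l^4 - 6.701*l^3 - 15.9975*l^2 - 6.5995*l - 0.19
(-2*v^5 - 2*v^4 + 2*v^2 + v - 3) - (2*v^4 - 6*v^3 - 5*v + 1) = -2*v^5 - 4*v^4 + 6*v^3 + 2*v^2 + 6*v - 4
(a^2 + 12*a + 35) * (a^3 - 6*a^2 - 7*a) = a^5 + 6*a^4 - 44*a^3 - 294*a^2 - 245*a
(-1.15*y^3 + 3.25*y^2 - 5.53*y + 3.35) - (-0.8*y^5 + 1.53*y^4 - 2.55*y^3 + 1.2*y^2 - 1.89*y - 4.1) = 0.8*y^5 - 1.53*y^4 + 1.4*y^3 + 2.05*y^2 - 3.64*y + 7.45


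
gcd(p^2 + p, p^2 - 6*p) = p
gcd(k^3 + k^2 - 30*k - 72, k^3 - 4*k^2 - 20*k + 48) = k^2 - 2*k - 24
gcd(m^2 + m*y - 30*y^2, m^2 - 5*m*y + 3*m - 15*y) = -m + 5*y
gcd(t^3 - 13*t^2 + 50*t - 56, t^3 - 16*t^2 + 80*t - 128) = t - 4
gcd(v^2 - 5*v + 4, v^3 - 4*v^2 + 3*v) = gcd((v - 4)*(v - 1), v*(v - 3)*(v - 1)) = v - 1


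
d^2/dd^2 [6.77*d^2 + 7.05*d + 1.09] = 13.5400000000000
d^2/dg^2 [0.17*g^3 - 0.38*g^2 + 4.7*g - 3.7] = 1.02*g - 0.76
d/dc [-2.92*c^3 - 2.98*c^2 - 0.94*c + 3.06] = -8.76*c^2 - 5.96*c - 0.94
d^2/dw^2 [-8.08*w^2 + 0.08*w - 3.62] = -16.1600000000000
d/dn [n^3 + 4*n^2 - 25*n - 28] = 3*n^2 + 8*n - 25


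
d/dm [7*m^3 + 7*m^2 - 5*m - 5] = 21*m^2 + 14*m - 5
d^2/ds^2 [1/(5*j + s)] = 2/(5*j + s)^3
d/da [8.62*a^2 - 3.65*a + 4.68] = 17.24*a - 3.65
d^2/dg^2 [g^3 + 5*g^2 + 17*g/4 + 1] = 6*g + 10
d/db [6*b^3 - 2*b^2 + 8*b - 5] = 18*b^2 - 4*b + 8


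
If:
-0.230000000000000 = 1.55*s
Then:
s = -0.15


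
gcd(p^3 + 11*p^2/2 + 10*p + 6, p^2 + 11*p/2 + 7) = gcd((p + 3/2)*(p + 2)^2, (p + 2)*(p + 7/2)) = p + 2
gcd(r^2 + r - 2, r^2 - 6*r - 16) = r + 2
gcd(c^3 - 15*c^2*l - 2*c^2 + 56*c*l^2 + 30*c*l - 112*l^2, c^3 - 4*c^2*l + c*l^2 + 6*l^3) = 1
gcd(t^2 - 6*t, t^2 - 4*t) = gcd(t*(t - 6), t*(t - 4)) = t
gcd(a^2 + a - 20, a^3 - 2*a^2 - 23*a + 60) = a^2 + a - 20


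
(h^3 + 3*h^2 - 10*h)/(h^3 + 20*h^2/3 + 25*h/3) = 3*(h - 2)/(3*h + 5)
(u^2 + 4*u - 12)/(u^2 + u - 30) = (u - 2)/(u - 5)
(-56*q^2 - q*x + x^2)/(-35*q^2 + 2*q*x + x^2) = (-8*q + x)/(-5*q + x)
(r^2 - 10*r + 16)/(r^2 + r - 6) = (r - 8)/(r + 3)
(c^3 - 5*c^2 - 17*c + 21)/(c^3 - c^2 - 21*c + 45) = (c^3 - 5*c^2 - 17*c + 21)/(c^3 - c^2 - 21*c + 45)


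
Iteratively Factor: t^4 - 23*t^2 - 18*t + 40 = (t + 2)*(t^3 - 2*t^2 - 19*t + 20) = (t - 1)*(t + 2)*(t^2 - t - 20) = (t - 1)*(t + 2)*(t + 4)*(t - 5)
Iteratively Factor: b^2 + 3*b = (b)*(b + 3)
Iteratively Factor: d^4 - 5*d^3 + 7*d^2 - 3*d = (d)*(d^3 - 5*d^2 + 7*d - 3) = d*(d - 1)*(d^2 - 4*d + 3) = d*(d - 3)*(d - 1)*(d - 1)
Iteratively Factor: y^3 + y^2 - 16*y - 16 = (y + 4)*(y^2 - 3*y - 4) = (y + 1)*(y + 4)*(y - 4)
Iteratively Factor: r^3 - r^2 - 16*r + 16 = (r + 4)*(r^2 - 5*r + 4) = (r - 4)*(r + 4)*(r - 1)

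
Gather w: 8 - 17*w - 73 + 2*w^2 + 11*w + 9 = 2*w^2 - 6*w - 56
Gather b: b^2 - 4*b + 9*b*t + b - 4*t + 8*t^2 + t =b^2 + b*(9*t - 3) + 8*t^2 - 3*t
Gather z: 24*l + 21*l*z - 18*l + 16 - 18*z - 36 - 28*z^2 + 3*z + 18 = 6*l - 28*z^2 + z*(21*l - 15) - 2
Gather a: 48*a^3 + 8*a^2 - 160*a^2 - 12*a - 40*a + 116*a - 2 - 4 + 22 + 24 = 48*a^3 - 152*a^2 + 64*a + 40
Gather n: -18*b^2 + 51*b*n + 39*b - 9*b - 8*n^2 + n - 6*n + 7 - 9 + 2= -18*b^2 + 30*b - 8*n^2 + n*(51*b - 5)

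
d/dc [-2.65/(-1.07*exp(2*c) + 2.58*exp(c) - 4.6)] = (6.837 - 5.671*exp(c))*exp(c)/(1.07*exp(2*c) - 2.58*exp(c) + 4.6)^2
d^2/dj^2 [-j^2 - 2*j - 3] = -2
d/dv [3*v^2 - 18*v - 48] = 6*v - 18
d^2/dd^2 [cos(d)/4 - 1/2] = -cos(d)/4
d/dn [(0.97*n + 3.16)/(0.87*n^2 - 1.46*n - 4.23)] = (-0.8439*n^2 - 5.4984*n + 0.5105)/(0.7569*n^4 - 2.5404*n^3 - 5.2286*n^2 + 12.3516*n + 17.8929)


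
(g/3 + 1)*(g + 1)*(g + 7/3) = g^3/3 + 19*g^2/9 + 37*g/9 + 7/3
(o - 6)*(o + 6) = o^2 - 36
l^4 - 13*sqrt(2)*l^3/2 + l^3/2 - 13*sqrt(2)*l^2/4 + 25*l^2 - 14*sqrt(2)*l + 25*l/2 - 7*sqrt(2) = (l + 1/2)*(l - 7*sqrt(2)/2)*(l - 2*sqrt(2))*(l - sqrt(2))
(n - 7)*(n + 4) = n^2 - 3*n - 28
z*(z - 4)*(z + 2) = z^3 - 2*z^2 - 8*z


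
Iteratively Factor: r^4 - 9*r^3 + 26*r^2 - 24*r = (r - 4)*(r^3 - 5*r^2 + 6*r) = (r - 4)*(r - 3)*(r^2 - 2*r) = r*(r - 4)*(r - 3)*(r - 2)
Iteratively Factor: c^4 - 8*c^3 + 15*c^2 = (c - 3)*(c^3 - 5*c^2) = (c - 5)*(c - 3)*(c^2) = c*(c - 5)*(c - 3)*(c)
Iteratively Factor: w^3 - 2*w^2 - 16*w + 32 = (w + 4)*(w^2 - 6*w + 8) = (w - 2)*(w + 4)*(w - 4)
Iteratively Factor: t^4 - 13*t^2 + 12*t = (t + 4)*(t^3 - 4*t^2 + 3*t) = (t - 3)*(t + 4)*(t^2 - t) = t*(t - 3)*(t + 4)*(t - 1)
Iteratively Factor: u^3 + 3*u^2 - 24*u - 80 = (u - 5)*(u^2 + 8*u + 16) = (u - 5)*(u + 4)*(u + 4)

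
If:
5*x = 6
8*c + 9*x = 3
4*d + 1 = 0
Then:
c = -39/40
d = -1/4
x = 6/5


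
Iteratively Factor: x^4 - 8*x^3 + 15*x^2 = (x - 3)*(x^3 - 5*x^2) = x*(x - 3)*(x^2 - 5*x) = x*(x - 5)*(x - 3)*(x)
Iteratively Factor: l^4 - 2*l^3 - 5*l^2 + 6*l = (l + 2)*(l^3 - 4*l^2 + 3*l) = l*(l + 2)*(l^2 - 4*l + 3) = l*(l - 1)*(l + 2)*(l - 3)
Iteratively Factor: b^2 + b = (b)*(b + 1)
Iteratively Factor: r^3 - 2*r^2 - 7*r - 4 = (r + 1)*(r^2 - 3*r - 4) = (r - 4)*(r + 1)*(r + 1)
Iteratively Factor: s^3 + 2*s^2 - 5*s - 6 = (s - 2)*(s^2 + 4*s + 3) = (s - 2)*(s + 1)*(s + 3)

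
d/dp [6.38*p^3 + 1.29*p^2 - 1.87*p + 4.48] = 19.14*p^2 + 2.58*p - 1.87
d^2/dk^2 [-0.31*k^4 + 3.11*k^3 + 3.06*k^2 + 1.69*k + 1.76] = -3.72*k^2 + 18.66*k + 6.12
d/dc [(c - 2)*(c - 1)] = 2*c - 3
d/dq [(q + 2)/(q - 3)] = -5/(q - 3)^2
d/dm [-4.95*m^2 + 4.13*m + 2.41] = 4.13 - 9.9*m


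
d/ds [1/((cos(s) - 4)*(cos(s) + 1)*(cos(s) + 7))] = (-3*sin(s)^2 + 8*cos(s) - 22)*sin(s)/((cos(s) - 4)^2*(cos(s) + 1)^2*(cos(s) + 7)^2)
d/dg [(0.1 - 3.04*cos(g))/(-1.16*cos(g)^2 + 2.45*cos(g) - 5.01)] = (3.5264*cos(g)^2 - 0.232*cos(g) - 14.9854)*sin(g)/(1.3456*cos(g)^4 - 5.684*cos(g)^3 + 17.6257*cos(g)^2 - 24.549*cos(g) + 25.1001)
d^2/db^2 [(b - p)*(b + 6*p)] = 2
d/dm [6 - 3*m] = -3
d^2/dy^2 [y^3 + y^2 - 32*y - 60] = 6*y + 2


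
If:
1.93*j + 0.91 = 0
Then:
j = -0.47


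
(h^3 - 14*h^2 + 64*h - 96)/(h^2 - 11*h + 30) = (h^2 - 8*h + 16)/(h - 5)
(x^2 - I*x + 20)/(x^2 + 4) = (x^2 - I*x + 20)/(x^2 + 4)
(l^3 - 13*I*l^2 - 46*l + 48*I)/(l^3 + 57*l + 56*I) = (l^2 - 5*I*l - 6)/(l^2 + 8*I*l - 7)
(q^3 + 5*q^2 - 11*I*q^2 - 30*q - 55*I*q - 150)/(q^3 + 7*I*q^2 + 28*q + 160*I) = (q^2 + q*(5 - 6*I) - 30*I)/(q^2 + 12*I*q - 32)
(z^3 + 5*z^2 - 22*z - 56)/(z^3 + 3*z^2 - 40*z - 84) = (z - 4)/(z - 6)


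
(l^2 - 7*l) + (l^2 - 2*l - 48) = 2*l^2 - 9*l - 48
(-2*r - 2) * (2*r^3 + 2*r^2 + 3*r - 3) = -4*r^4 - 8*r^3 - 10*r^2 + 6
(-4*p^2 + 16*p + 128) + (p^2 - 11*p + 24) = -3*p^2 + 5*p + 152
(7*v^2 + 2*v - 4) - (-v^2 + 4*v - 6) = 8*v^2 - 2*v + 2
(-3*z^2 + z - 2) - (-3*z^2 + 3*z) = -2*z - 2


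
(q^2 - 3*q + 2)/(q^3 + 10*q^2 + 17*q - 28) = (q - 2)/(q^2 + 11*q + 28)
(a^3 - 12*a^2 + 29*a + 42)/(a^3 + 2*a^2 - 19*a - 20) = (a^2 - 13*a + 42)/(a^2 + a - 20)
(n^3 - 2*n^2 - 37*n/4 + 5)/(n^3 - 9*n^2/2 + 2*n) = (n + 5/2)/n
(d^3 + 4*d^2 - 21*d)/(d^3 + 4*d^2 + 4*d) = (d^2 + 4*d - 21)/(d^2 + 4*d + 4)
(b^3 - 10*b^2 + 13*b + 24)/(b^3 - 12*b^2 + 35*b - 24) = (b + 1)/(b - 1)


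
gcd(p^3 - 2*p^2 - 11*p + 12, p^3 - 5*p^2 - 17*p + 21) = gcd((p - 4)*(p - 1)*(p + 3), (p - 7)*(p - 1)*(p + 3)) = p^2 + 2*p - 3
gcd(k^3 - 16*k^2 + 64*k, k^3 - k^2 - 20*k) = k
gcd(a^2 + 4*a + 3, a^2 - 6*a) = 1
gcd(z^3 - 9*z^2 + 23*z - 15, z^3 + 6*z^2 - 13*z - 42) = z - 3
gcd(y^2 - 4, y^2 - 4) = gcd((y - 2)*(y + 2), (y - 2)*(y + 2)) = y^2 - 4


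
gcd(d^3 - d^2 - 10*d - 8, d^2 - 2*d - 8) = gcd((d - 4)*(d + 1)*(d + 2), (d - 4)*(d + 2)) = d^2 - 2*d - 8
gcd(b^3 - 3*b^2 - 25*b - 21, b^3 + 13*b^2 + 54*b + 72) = b + 3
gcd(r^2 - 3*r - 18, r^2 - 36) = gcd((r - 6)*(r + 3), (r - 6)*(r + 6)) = r - 6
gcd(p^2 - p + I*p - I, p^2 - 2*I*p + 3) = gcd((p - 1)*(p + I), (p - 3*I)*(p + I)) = p + I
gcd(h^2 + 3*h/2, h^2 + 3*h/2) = h^2 + 3*h/2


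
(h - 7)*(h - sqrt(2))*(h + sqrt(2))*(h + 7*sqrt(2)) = h^4 - 7*h^3 + 7*sqrt(2)*h^3 - 49*sqrt(2)*h^2 - 2*h^2 - 14*sqrt(2)*h + 14*h + 98*sqrt(2)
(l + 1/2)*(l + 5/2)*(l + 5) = l^3 + 8*l^2 + 65*l/4 + 25/4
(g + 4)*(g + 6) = g^2 + 10*g + 24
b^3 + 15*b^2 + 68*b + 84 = (b + 2)*(b + 6)*(b + 7)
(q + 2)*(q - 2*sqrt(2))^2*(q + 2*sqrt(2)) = q^4 - 2*sqrt(2)*q^3 + 2*q^3 - 8*q^2 - 4*sqrt(2)*q^2 - 16*q + 16*sqrt(2)*q + 32*sqrt(2)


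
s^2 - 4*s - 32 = (s - 8)*(s + 4)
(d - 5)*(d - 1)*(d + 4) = d^3 - 2*d^2 - 19*d + 20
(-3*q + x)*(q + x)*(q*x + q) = -3*q^3*x - 3*q^3 - 2*q^2*x^2 - 2*q^2*x + q*x^3 + q*x^2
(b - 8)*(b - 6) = b^2 - 14*b + 48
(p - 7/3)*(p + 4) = p^2 + 5*p/3 - 28/3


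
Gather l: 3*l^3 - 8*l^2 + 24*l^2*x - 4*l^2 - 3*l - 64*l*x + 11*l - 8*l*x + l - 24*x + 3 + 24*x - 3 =3*l^3 + l^2*(24*x - 12) + l*(9 - 72*x)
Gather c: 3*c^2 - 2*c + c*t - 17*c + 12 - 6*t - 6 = 3*c^2 + c*(t - 19) - 6*t + 6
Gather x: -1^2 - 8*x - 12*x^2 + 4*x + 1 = -12*x^2 - 4*x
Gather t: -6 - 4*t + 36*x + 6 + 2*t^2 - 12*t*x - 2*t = 2*t^2 + t*(-12*x - 6) + 36*x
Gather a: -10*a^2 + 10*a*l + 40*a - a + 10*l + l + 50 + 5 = -10*a^2 + a*(10*l + 39) + 11*l + 55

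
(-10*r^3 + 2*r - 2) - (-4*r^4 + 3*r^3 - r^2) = 4*r^4 - 13*r^3 + r^2 + 2*r - 2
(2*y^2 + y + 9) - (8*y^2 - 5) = -6*y^2 + y + 14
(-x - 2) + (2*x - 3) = x - 5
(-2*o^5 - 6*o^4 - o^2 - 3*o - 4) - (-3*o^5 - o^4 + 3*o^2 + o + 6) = o^5 - 5*o^4 - 4*o^2 - 4*o - 10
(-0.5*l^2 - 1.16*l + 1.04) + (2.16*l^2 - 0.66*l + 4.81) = 1.66*l^2 - 1.82*l + 5.85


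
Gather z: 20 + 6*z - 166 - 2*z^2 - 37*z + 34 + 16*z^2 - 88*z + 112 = 14*z^2 - 119*z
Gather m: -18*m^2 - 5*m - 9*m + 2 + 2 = -18*m^2 - 14*m + 4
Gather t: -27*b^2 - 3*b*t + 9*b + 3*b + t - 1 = -27*b^2 + 12*b + t*(1 - 3*b) - 1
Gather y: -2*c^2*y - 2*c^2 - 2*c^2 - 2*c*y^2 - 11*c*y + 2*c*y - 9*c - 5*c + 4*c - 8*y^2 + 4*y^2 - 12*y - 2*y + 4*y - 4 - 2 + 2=-4*c^2 - 10*c + y^2*(-2*c - 4) + y*(-2*c^2 - 9*c - 10) - 4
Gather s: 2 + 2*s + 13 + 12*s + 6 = 14*s + 21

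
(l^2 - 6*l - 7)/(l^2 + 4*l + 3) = (l - 7)/(l + 3)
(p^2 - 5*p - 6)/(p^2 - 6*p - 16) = (-p^2 + 5*p + 6)/(-p^2 + 6*p + 16)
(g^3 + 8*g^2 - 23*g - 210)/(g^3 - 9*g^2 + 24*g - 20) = (g^2 + 13*g + 42)/(g^2 - 4*g + 4)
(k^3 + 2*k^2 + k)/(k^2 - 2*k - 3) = k*(k + 1)/(k - 3)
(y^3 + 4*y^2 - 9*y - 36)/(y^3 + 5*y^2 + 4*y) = (y^2 - 9)/(y*(y + 1))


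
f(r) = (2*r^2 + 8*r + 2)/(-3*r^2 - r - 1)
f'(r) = (4*r + 8)/(-3*r^2 - r - 1) + (6*r + 1)*(2*r^2 + 8*r + 2)/(-3*r^2 - r - 1)^2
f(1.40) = -2.07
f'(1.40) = 0.70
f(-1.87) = 0.62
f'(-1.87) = 0.60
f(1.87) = -1.79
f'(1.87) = 0.48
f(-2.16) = 0.46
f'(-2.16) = 0.48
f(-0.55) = 1.32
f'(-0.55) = -2.03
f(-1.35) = 1.01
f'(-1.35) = 0.89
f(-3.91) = -0.03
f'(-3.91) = 0.16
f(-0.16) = -0.84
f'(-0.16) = -7.99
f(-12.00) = -0.46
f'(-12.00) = 0.02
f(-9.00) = -0.39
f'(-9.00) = 0.03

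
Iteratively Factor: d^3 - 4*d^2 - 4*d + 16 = (d + 2)*(d^2 - 6*d + 8) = (d - 4)*(d + 2)*(d - 2)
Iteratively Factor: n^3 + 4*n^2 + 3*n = (n + 1)*(n^2 + 3*n) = (n + 1)*(n + 3)*(n)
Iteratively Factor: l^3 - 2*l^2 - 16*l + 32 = (l - 4)*(l^2 + 2*l - 8) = (l - 4)*(l + 4)*(l - 2)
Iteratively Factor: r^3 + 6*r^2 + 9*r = (r + 3)*(r^2 + 3*r) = (r + 3)^2*(r)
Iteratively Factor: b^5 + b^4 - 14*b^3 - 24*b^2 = (b + 3)*(b^4 - 2*b^3 - 8*b^2) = b*(b + 3)*(b^3 - 2*b^2 - 8*b) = b^2*(b + 3)*(b^2 - 2*b - 8) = b^2*(b + 2)*(b + 3)*(b - 4)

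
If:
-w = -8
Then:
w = 8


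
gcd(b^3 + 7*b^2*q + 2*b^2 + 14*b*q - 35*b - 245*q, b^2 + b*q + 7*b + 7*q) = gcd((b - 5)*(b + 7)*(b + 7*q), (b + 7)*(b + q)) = b + 7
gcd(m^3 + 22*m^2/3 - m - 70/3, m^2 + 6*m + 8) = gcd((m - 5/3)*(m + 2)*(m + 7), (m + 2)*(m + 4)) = m + 2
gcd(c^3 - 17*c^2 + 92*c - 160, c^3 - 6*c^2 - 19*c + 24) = c - 8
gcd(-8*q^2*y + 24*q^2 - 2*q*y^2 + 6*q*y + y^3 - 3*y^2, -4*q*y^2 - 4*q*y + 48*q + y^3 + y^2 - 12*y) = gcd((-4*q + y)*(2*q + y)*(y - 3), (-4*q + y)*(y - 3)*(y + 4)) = -4*q*y + 12*q + y^2 - 3*y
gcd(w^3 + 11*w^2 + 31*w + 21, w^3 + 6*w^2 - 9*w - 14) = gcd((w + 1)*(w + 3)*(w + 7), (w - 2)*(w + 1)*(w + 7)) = w^2 + 8*w + 7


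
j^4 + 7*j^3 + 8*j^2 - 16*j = j*(j - 1)*(j + 4)^2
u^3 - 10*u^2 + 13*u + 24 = (u - 8)*(u - 3)*(u + 1)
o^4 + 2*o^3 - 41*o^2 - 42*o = o*(o - 6)*(o + 1)*(o + 7)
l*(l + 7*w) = l^2 + 7*l*w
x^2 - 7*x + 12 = (x - 4)*(x - 3)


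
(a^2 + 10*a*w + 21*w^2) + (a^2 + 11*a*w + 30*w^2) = 2*a^2 + 21*a*w + 51*w^2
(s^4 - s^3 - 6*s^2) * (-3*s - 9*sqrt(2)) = -3*s^5 - 9*sqrt(2)*s^4 + 3*s^4 + 9*sqrt(2)*s^3 + 18*s^3 + 54*sqrt(2)*s^2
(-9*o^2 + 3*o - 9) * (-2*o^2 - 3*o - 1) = 18*o^4 + 21*o^3 + 18*o^2 + 24*o + 9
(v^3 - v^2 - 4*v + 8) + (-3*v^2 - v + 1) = v^3 - 4*v^2 - 5*v + 9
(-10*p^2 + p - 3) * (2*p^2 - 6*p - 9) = -20*p^4 + 62*p^3 + 78*p^2 + 9*p + 27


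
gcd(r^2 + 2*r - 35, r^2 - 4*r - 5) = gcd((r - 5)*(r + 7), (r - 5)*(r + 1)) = r - 5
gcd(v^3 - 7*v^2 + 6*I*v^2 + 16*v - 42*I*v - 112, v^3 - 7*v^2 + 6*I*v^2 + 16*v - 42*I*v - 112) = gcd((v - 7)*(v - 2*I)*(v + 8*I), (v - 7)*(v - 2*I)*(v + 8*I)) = v^3 + v^2*(-7 + 6*I) + v*(16 - 42*I) - 112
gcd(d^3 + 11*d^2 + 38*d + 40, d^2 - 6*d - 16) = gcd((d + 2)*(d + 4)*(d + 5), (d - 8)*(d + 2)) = d + 2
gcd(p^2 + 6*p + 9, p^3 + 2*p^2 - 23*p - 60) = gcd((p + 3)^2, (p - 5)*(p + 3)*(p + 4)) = p + 3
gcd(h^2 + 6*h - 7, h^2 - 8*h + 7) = h - 1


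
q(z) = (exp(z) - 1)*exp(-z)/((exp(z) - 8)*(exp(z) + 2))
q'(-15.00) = -204313.59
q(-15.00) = 204313.50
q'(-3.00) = -1.25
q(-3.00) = 1.17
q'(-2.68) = -0.91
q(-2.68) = 0.83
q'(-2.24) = -0.58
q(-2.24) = 0.50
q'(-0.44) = -0.08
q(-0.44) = 0.03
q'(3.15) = -0.01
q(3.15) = 0.00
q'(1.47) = -0.03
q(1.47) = -0.03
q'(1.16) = -0.01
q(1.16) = -0.03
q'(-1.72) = -0.34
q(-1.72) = 0.27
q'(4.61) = -0.00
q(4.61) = 0.00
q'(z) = -(exp(z) - 1)*exp(-z)/((exp(z) - 8)*(exp(z) + 2)) - (exp(z) - 1)/((exp(z) - 8)*(exp(z) + 2)^2) + 1/((exp(z) - 8)*(exp(z) + 2)) - (exp(z) - 1)/((exp(z) - 8)^2*(exp(z) + 2)) = (-2*exp(3*z) + 9*exp(2*z) - 12*exp(z) - 16)*exp(-z)/(exp(4*z) - 12*exp(3*z) + 4*exp(2*z) + 192*exp(z) + 256)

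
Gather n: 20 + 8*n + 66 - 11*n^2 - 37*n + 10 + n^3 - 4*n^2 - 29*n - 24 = n^3 - 15*n^2 - 58*n + 72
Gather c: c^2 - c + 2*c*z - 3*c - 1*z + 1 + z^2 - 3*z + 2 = c^2 + c*(2*z - 4) + z^2 - 4*z + 3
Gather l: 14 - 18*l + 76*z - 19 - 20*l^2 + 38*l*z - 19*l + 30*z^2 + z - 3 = -20*l^2 + l*(38*z - 37) + 30*z^2 + 77*z - 8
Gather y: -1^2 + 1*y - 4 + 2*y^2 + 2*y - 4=2*y^2 + 3*y - 9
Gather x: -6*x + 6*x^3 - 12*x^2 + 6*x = 6*x^3 - 12*x^2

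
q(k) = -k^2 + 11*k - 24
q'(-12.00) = 35.00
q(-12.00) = -300.00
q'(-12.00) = 35.00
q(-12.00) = -300.00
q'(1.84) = 7.32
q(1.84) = -7.15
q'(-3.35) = 17.70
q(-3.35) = -72.07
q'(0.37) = 10.26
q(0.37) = -20.07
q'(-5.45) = 21.90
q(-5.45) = -113.65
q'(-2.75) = 16.50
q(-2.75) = -61.81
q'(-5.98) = 22.96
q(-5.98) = -125.54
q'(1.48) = 8.04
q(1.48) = -9.91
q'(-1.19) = 13.38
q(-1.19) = -38.51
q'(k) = 11 - 2*k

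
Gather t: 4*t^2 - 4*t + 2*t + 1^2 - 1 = 4*t^2 - 2*t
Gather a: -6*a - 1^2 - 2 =-6*a - 3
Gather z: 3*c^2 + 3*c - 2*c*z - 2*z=3*c^2 + 3*c + z*(-2*c - 2)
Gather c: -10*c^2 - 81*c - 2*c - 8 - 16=-10*c^2 - 83*c - 24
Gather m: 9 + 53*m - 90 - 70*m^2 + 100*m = -70*m^2 + 153*m - 81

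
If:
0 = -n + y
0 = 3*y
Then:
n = 0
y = 0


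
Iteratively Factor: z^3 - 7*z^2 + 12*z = (z - 3)*(z^2 - 4*z) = z*(z - 3)*(z - 4)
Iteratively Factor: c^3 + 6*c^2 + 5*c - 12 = (c - 1)*(c^2 + 7*c + 12) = (c - 1)*(c + 4)*(c + 3)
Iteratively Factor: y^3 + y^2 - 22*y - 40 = (y - 5)*(y^2 + 6*y + 8) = (y - 5)*(y + 2)*(y + 4)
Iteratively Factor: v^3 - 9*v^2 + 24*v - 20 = (v - 5)*(v^2 - 4*v + 4) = (v - 5)*(v - 2)*(v - 2)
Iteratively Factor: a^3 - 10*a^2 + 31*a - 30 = (a - 2)*(a^2 - 8*a + 15) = (a - 5)*(a - 2)*(a - 3)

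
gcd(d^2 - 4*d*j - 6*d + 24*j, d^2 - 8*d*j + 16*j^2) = d - 4*j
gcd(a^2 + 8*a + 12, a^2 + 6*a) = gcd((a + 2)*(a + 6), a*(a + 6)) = a + 6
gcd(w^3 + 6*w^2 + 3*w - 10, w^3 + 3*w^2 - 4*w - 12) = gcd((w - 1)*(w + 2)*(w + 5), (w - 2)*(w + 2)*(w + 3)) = w + 2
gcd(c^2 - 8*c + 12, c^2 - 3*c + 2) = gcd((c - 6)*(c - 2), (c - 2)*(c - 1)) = c - 2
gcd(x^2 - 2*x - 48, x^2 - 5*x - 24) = x - 8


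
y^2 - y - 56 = (y - 8)*(y + 7)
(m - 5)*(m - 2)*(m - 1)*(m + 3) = m^4 - 5*m^3 - 7*m^2 + 41*m - 30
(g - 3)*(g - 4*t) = g^2 - 4*g*t - 3*g + 12*t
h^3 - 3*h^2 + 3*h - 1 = (h - 1)^3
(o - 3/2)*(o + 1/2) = o^2 - o - 3/4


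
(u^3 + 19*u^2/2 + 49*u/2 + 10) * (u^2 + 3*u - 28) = u^5 + 25*u^4/2 + 25*u^3 - 365*u^2/2 - 656*u - 280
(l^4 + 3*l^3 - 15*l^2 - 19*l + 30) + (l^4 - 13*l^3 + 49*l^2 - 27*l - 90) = 2*l^4 - 10*l^3 + 34*l^2 - 46*l - 60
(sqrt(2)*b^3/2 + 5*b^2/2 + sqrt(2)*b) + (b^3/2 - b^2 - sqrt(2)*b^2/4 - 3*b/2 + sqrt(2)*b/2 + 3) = b^3/2 + sqrt(2)*b^3/2 - sqrt(2)*b^2/4 + 3*b^2/2 - 3*b/2 + 3*sqrt(2)*b/2 + 3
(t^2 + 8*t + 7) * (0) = 0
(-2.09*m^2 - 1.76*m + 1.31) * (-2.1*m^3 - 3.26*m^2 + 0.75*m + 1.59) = 4.389*m^5 + 10.5094*m^4 + 1.4191*m^3 - 8.9137*m^2 - 1.8159*m + 2.0829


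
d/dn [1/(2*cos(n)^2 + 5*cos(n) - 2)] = (4*cos(n) + 5)*sin(n)/(5*cos(n) + cos(2*n) - 1)^2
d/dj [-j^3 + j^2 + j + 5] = -3*j^2 + 2*j + 1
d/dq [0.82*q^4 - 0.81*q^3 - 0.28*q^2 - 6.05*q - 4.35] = 3.28*q^3 - 2.43*q^2 - 0.56*q - 6.05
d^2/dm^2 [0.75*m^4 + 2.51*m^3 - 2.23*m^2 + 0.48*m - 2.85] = 9.0*m^2 + 15.06*m - 4.46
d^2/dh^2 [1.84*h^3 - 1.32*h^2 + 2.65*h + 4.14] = 11.04*h - 2.64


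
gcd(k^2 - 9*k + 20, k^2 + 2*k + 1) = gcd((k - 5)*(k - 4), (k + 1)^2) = 1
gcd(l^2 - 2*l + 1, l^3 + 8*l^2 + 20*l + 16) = 1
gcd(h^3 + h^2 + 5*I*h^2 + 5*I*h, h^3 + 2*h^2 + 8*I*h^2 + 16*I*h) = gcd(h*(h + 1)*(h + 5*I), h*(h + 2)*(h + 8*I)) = h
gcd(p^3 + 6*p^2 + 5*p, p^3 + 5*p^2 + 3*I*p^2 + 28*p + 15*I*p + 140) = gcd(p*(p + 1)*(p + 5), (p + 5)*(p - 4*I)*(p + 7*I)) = p + 5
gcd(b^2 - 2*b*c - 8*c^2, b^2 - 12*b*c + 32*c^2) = b - 4*c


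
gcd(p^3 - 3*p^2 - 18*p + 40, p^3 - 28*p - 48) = p + 4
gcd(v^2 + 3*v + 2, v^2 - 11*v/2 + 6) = 1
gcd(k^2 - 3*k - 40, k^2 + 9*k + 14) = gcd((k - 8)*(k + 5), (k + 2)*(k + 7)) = 1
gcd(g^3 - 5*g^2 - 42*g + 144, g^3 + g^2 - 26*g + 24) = g + 6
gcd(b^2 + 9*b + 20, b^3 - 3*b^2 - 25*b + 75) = b + 5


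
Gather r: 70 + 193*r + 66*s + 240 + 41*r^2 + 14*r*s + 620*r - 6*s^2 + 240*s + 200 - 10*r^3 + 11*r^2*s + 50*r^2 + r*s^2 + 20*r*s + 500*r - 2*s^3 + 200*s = -10*r^3 + r^2*(11*s + 91) + r*(s^2 + 34*s + 1313) - 2*s^3 - 6*s^2 + 506*s + 510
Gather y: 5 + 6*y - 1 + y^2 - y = y^2 + 5*y + 4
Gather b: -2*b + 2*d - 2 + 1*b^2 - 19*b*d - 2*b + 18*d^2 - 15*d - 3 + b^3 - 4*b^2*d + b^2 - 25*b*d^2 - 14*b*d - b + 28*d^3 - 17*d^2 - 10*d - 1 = b^3 + b^2*(2 - 4*d) + b*(-25*d^2 - 33*d - 5) + 28*d^3 + d^2 - 23*d - 6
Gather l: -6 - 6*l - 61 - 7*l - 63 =-13*l - 130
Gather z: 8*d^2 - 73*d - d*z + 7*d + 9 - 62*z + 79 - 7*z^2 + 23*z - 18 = 8*d^2 - 66*d - 7*z^2 + z*(-d - 39) + 70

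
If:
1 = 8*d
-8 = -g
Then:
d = 1/8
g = 8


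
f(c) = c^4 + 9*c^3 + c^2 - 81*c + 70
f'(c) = 4*c^3 + 27*c^2 + 2*c - 81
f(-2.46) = 177.95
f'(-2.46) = 17.93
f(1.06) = -2.75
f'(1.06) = -43.78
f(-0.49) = 108.93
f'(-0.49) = -75.97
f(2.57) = 64.83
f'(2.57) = 170.37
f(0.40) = 38.36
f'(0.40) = -75.62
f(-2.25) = 180.43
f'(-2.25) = 5.62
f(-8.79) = 716.63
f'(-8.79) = -729.06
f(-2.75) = 170.33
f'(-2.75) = 34.50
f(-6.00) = -56.00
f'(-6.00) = 15.00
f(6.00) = 2860.00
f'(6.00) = 1767.00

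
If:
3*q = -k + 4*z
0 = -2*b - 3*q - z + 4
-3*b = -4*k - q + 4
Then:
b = 56/13 - 59*z/13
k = 60/13 - 53*z/13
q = 35*z/13 - 20/13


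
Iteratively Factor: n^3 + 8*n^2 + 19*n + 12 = (n + 4)*(n^2 + 4*n + 3) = (n + 1)*(n + 4)*(n + 3)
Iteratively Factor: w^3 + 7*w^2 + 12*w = (w)*(w^2 + 7*w + 12) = w*(w + 4)*(w + 3)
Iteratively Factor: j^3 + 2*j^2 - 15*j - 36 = (j + 3)*(j^2 - j - 12) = (j + 3)^2*(j - 4)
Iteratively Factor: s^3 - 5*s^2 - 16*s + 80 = (s + 4)*(s^2 - 9*s + 20) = (s - 5)*(s + 4)*(s - 4)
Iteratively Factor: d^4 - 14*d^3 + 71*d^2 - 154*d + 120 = (d - 4)*(d^3 - 10*d^2 + 31*d - 30) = (d - 4)*(d - 3)*(d^2 - 7*d + 10) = (d - 4)*(d - 3)*(d - 2)*(d - 5)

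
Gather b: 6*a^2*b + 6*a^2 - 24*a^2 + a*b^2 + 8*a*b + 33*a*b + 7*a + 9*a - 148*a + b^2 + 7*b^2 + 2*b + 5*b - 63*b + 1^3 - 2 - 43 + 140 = -18*a^2 - 132*a + b^2*(a + 8) + b*(6*a^2 + 41*a - 56) + 96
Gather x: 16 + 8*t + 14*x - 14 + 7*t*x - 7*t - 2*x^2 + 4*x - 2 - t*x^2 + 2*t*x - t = x^2*(-t - 2) + x*(9*t + 18)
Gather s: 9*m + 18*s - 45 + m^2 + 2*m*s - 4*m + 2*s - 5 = m^2 + 5*m + s*(2*m + 20) - 50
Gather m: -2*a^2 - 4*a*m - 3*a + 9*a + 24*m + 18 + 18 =-2*a^2 + 6*a + m*(24 - 4*a) + 36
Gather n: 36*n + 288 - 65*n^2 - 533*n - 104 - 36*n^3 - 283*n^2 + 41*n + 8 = -36*n^3 - 348*n^2 - 456*n + 192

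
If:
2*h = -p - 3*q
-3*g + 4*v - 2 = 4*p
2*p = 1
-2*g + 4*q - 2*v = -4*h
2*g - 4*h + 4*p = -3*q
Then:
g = -42/55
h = -1/220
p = 1/2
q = -9/55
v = 47/110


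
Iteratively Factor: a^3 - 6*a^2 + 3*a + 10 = (a + 1)*(a^2 - 7*a + 10) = (a - 2)*(a + 1)*(a - 5)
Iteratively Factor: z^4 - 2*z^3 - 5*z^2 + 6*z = (z - 3)*(z^3 + z^2 - 2*z) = (z - 3)*(z - 1)*(z^2 + 2*z) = (z - 3)*(z - 1)*(z + 2)*(z)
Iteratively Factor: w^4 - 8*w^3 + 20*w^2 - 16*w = (w - 2)*(w^3 - 6*w^2 + 8*w) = (w - 4)*(w - 2)*(w^2 - 2*w) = w*(w - 4)*(w - 2)*(w - 2)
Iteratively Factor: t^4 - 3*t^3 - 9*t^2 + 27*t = (t - 3)*(t^3 - 9*t) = t*(t - 3)*(t^2 - 9) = t*(t - 3)*(t + 3)*(t - 3)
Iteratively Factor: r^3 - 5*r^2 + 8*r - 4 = (r - 1)*(r^2 - 4*r + 4) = (r - 2)*(r - 1)*(r - 2)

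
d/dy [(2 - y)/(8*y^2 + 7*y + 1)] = (-8*y^2 - 7*y + (y - 2)*(16*y + 7) - 1)/(8*y^2 + 7*y + 1)^2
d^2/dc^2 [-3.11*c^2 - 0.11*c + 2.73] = -6.22000000000000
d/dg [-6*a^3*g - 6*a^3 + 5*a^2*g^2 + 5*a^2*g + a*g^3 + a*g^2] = a*(-6*a^2 + 10*a*g + 5*a + 3*g^2 + 2*g)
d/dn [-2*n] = -2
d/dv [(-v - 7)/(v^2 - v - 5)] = (-v^2 + v + (v + 7)*(2*v - 1) + 5)/(-v^2 + v + 5)^2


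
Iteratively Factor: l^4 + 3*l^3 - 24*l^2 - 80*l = (l)*(l^3 + 3*l^2 - 24*l - 80) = l*(l + 4)*(l^2 - l - 20) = l*(l - 5)*(l + 4)*(l + 4)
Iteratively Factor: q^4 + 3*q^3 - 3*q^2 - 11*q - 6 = (q + 3)*(q^3 - 3*q - 2) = (q + 1)*(q + 3)*(q^2 - q - 2) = (q - 2)*(q + 1)*(q + 3)*(q + 1)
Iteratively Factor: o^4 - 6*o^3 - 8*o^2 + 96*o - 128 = (o - 4)*(o^3 - 2*o^2 - 16*o + 32) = (o - 4)*(o - 2)*(o^2 - 16) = (o - 4)*(o - 2)*(o + 4)*(o - 4)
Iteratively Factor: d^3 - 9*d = (d)*(d^2 - 9) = d*(d + 3)*(d - 3)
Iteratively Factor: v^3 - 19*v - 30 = (v + 2)*(v^2 - 2*v - 15) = (v - 5)*(v + 2)*(v + 3)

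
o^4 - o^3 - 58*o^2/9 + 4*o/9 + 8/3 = (o - 3)*(o - 2/3)*(o + 2/3)*(o + 2)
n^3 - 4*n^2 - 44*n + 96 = (n - 8)*(n - 2)*(n + 6)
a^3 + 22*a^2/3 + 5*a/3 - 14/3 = (a - 2/3)*(a + 1)*(a + 7)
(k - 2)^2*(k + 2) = k^3 - 2*k^2 - 4*k + 8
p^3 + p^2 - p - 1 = (p - 1)*(p + 1)^2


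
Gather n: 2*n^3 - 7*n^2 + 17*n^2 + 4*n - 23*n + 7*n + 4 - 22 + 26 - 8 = 2*n^3 + 10*n^2 - 12*n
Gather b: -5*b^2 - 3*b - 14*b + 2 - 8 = -5*b^2 - 17*b - 6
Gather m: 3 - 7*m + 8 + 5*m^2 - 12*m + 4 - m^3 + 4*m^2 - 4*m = -m^3 + 9*m^2 - 23*m + 15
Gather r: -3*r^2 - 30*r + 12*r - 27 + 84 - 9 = -3*r^2 - 18*r + 48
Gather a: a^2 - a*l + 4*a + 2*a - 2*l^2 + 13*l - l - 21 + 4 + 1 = a^2 + a*(6 - l) - 2*l^2 + 12*l - 16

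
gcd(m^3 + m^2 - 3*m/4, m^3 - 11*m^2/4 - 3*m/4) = m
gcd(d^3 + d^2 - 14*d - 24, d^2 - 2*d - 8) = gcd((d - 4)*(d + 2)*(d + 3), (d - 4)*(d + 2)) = d^2 - 2*d - 8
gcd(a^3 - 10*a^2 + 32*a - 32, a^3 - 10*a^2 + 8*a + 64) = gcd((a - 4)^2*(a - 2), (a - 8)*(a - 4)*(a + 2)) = a - 4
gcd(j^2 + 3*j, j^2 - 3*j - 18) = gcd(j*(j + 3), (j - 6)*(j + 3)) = j + 3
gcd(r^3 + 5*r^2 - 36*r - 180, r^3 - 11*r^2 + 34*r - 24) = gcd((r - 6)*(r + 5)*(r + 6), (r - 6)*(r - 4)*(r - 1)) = r - 6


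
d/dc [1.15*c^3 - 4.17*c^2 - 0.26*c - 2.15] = 3.45*c^2 - 8.34*c - 0.26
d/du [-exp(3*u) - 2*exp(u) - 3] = (-3*exp(2*u) - 2)*exp(u)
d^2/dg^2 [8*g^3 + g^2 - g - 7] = 48*g + 2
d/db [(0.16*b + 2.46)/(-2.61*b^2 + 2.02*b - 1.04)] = (0.4176*b^2 + 12.8412*b - 5.1356)/(6.8121*b^4 - 10.5444*b^3 + 9.5092*b^2 - 4.2016*b + 1.0816)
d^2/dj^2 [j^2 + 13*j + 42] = 2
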